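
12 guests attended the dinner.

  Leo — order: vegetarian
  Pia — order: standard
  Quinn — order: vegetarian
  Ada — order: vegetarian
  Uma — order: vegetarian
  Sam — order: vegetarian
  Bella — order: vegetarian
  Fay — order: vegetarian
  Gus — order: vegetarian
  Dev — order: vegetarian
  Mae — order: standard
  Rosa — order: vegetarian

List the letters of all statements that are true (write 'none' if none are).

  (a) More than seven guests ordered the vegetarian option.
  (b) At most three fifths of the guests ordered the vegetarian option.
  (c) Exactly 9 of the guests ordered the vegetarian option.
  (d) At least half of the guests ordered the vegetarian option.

|A| = 12, |A ∩ B| = 10, |A ∖ B| = 2.
(a) |A ∩ B| > 7: holds.
(b) |A ∩ B| / |A| ≤ 3/5: fails.
(c) |A ∩ B| = 9: fails.
(d) |A ∩ B| ≥ |A ∖ B|: holds.

(a), (d)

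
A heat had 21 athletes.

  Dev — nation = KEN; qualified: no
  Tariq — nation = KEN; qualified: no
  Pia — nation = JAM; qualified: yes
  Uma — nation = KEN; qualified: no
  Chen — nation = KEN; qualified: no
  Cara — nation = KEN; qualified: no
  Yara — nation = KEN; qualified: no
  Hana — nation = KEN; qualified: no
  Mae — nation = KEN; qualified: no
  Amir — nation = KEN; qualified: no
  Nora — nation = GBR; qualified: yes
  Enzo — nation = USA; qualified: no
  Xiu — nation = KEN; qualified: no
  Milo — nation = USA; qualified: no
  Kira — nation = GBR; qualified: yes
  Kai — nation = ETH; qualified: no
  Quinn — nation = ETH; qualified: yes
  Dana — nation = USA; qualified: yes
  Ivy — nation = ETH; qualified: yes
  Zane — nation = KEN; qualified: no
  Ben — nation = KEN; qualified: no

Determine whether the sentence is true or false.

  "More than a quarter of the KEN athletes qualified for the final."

False

'More than a quarter of the KEN athletes qualified for the final' holds iff |A ∩ B| / |A| > 1/4.
A (the restrictor) = {Dev, Tariq, Uma, Chen, Cara, Yara, Hana, Mae, Amir, Xiu, Zane, Ben}, |A| = 12.
A ∩ B = {}, so |A ∩ B| = 0.
A ∖ B = {Dev, Tariq, Uma, Chen, Cara, Yara, Hana, Mae, Amir, Xiu, Zane, Ben}, so |A ∖ B| = 12.
|A ∩ B|/|A| = 0/12, so the statement is false.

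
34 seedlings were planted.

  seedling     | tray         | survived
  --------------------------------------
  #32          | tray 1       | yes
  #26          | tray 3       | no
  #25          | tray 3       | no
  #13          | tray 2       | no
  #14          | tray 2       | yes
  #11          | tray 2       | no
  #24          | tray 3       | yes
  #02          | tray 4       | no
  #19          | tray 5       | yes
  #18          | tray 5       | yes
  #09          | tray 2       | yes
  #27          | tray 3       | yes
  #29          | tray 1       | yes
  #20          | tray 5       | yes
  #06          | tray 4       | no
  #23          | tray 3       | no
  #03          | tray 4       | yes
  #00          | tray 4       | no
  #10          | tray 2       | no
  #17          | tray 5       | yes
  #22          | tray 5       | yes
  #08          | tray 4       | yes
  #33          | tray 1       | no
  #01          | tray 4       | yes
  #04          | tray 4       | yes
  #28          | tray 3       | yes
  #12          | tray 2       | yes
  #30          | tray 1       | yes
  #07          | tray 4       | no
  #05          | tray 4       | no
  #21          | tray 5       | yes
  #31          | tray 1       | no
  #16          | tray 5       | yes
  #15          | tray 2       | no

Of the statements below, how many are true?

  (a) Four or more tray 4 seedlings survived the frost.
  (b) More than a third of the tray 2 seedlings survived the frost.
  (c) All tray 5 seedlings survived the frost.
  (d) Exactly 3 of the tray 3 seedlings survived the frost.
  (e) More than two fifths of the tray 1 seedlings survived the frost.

(a) tray 4: |A| = 9, |A ∩ B| = 4; needs |A ∩ B| ≥ 4 — true.
(b) tray 2: |A| = 7, |A ∩ B| = 3; needs |A ∩ B| / |A| > 1/3 — true.
(c) tray 5: |A| = 7, |A ∩ B| = 7; needs A ⊆ B, i.e. every element of A is in B (|A ∖ B| = 0) — true.
(d) tray 3: |A| = 6, |A ∩ B| = 3; needs |A ∩ B| = 3 — true.
(e) tray 1: |A| = 5, |A ∩ B| = 3; needs |A ∩ B| / |A| > 2/5 — true.

5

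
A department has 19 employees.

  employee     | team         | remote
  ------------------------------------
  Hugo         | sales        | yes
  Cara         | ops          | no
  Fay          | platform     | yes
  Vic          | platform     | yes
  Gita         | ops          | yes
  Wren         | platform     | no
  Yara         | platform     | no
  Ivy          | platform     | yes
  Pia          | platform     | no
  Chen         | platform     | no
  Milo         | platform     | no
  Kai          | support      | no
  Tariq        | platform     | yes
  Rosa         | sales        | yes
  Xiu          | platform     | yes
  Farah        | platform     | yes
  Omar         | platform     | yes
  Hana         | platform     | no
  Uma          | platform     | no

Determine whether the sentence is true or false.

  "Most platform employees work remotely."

'Most platform employees work remotely' holds iff |A ∩ B| > |A ∖ B|.
A (the restrictor) = {Fay, Vic, Wren, Yara, Ivy, Pia, Chen, Milo, Tariq, Xiu, Farah, Omar, Hana, Uma}, |A| = 14.
A ∩ B = {Fay, Vic, Ivy, Tariq, Xiu, Farah, Omar}, so |A ∩ B| = 7.
A ∖ B = {Wren, Yara, Pia, Chen, Milo, Hana, Uma}, so |A ∖ B| = 7.
7 = 7, so the statement is false.

False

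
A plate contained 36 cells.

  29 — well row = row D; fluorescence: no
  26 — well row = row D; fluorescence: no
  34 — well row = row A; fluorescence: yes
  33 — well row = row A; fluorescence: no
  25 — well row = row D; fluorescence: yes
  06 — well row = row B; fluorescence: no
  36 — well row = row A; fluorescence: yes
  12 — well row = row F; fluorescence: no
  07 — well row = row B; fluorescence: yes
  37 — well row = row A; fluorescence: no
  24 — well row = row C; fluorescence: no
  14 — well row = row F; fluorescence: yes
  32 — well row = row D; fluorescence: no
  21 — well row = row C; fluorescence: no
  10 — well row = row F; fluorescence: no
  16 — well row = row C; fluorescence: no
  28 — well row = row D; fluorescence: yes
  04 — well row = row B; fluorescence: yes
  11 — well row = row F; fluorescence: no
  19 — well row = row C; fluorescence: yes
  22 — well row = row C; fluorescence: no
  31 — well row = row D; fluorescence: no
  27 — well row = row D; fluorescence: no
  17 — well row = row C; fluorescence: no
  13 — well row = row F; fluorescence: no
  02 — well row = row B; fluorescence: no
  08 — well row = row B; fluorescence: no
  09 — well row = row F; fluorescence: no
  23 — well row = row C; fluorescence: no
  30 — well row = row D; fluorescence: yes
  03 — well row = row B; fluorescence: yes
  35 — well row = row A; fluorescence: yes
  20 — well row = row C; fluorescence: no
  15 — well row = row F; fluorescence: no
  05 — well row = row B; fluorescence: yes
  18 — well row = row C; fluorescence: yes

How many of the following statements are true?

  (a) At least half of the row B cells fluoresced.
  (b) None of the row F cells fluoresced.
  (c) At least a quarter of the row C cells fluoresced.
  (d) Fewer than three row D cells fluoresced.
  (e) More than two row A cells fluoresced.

(a) row B: |A| = 7, |A ∩ B| = 4; needs |A ∩ B| ≥ |A ∖ B| — true.
(b) row F: |A| = 7, |A ∩ B| = 1; needs A ∩ B = ∅ (|A ∩ B| = 0) — false.
(c) row C: |A| = 9, |A ∩ B| = 2; needs |A ∩ B| / |A| ≥ 1/4 — false.
(d) row D: |A| = 8, |A ∩ B| = 3; needs |A ∩ B| < 3 — false.
(e) row A: |A| = 5, |A ∩ B| = 3; needs |A ∩ B| > 2 — true.

2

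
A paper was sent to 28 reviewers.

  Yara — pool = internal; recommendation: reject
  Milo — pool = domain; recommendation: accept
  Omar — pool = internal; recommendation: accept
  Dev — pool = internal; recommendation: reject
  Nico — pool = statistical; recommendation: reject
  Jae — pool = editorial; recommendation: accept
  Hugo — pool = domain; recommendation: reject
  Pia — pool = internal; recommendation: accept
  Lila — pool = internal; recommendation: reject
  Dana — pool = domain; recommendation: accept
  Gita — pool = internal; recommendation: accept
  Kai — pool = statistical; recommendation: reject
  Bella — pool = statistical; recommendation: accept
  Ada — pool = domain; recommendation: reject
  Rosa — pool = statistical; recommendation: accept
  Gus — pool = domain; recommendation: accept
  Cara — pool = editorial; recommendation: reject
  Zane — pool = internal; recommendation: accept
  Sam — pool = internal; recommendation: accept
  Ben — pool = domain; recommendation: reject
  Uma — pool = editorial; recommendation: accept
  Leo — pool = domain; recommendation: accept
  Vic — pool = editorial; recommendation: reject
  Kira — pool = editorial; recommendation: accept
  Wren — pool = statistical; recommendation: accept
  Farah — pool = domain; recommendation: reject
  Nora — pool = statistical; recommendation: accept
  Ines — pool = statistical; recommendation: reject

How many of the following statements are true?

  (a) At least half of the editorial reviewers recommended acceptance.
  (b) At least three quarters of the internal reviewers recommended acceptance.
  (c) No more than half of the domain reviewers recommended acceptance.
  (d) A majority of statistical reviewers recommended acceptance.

3

(a) editorial: |A| = 5, |A ∩ B| = 3; needs |A ∩ B| ≥ |A ∖ B| — true.
(b) internal: |A| = 8, |A ∩ B| = 5; needs |A ∩ B| / |A| ≥ 3/4 — false.
(c) domain: |A| = 8, |A ∩ B| = 4; needs |A ∩ B| ≤ |A ∖ B| — true.
(d) statistical: |A| = 7, |A ∩ B| = 4; needs |A ∩ B| > |A ∖ B| — true.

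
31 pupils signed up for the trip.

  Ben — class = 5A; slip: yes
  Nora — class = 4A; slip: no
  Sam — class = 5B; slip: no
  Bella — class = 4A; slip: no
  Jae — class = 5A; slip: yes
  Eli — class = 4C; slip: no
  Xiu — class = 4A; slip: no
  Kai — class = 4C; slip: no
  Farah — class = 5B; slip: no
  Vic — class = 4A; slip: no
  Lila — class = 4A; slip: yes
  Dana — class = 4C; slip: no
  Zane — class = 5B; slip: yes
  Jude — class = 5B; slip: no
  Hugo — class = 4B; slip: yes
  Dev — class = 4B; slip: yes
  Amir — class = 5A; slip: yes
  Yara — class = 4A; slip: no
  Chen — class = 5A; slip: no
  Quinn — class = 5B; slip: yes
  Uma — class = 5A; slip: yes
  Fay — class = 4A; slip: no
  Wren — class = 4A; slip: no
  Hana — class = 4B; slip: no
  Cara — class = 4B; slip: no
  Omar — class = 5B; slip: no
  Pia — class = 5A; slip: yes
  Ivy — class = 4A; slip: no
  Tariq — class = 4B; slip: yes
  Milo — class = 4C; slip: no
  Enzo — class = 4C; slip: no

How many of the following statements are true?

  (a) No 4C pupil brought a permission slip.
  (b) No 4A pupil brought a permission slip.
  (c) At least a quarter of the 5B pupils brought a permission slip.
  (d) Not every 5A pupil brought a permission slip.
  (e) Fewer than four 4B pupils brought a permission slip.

(a) 4C: |A| = 5, |A ∩ B| = 0; needs A ∩ B = ∅ (|A ∩ B| = 0) — true.
(b) 4A: |A| = 9, |A ∩ B| = 1; needs A ∩ B = ∅ (|A ∩ B| = 0) — false.
(c) 5B: |A| = 6, |A ∩ B| = 2; needs |A ∩ B| / |A| ≥ 1/4 — true.
(d) 5A: |A| = 6, |A ∩ B| = 5; needs A ⊄ B (|A ∖ B| ≥ 1) — true.
(e) 4B: |A| = 5, |A ∩ B| = 3; needs |A ∩ B| < 4 — true.

4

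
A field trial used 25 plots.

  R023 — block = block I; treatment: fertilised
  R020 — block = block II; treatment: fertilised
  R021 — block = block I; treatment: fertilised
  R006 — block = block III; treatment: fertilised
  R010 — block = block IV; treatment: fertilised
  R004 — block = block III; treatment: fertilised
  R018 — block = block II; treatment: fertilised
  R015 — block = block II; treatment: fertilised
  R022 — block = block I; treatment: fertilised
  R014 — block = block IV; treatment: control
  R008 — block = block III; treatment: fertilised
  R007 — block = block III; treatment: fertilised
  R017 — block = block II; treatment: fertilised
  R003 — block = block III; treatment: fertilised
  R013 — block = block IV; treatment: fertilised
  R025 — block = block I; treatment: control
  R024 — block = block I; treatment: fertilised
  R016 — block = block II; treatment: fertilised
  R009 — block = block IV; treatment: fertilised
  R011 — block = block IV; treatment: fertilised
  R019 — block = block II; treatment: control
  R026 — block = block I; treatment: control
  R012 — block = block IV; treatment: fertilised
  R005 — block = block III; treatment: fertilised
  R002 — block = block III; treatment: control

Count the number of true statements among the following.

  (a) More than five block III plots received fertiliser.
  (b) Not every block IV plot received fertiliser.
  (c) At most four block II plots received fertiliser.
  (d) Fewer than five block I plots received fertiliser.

3

(a) block III: |A| = 7, |A ∩ B| = 6; needs |A ∩ B| > 5 — true.
(b) block IV: |A| = 6, |A ∩ B| = 5; needs A ⊄ B (|A ∖ B| ≥ 1) — true.
(c) block II: |A| = 6, |A ∩ B| = 5; needs |A ∩ B| ≤ 4 — false.
(d) block I: |A| = 6, |A ∩ B| = 4; needs |A ∩ B| < 5 — true.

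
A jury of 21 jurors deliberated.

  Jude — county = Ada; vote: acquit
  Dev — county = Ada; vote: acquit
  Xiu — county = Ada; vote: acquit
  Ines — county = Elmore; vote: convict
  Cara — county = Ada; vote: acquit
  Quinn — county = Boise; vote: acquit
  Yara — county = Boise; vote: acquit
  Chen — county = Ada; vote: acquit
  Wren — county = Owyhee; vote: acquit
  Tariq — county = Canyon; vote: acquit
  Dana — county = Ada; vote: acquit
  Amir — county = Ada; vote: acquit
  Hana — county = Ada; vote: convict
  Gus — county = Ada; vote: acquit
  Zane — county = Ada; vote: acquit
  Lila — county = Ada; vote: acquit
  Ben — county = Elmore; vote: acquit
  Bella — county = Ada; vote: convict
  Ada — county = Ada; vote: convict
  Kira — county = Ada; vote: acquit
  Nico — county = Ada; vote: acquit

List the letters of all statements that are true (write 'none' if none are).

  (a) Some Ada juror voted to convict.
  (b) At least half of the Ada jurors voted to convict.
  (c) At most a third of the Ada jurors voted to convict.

|A| = 15, |A ∩ B| = 3, |A ∖ B| = 12.
(a) A ∩ B ≠ ∅ (|A ∩ B| ≥ 1): holds.
(b) |A ∩ B| ≥ |A ∖ B|: fails.
(c) |A ∩ B| / |A| ≤ 1/3: holds.

(a), (c)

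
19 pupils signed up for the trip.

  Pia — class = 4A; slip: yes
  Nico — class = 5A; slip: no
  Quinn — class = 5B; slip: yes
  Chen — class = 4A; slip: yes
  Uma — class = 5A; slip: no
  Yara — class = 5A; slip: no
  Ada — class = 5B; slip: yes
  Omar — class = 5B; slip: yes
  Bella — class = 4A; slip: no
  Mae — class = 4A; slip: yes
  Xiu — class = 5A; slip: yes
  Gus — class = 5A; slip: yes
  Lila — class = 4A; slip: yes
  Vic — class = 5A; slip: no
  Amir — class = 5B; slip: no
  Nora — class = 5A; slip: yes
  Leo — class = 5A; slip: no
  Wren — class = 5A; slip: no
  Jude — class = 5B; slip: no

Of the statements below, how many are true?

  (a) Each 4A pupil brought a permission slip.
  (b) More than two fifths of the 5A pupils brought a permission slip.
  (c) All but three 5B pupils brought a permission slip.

(a) 4A: |A| = 5, |A ∩ B| = 4; needs A ⊆ B, i.e. every element of A is in B (|A ∖ B| = 0) — false.
(b) 5A: |A| = 9, |A ∩ B| = 3; needs |A ∩ B| / |A| > 2/5 — false.
(c) 5B: |A| = 5, |A ∩ B| = 3; needs |A ∖ B| = 3 — false.

0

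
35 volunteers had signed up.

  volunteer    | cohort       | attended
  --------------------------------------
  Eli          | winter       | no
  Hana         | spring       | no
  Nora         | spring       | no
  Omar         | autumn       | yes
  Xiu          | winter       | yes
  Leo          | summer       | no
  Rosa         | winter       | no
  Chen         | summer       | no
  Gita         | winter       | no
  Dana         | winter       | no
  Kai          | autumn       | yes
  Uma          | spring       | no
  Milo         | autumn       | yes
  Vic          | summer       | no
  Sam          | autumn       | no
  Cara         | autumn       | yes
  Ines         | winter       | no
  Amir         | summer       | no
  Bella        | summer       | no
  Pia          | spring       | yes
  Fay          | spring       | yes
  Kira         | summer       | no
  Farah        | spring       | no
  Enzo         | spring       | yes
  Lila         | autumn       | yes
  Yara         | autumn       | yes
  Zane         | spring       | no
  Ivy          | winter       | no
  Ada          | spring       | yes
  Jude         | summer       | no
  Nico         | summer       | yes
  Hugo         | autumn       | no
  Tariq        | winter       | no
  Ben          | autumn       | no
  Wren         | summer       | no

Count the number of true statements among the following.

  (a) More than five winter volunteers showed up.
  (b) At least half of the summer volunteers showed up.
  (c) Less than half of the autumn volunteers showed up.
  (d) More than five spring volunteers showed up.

(a) winter: |A| = 8, |A ∩ B| = 1; needs |A ∩ B| > 5 — false.
(b) summer: |A| = 9, |A ∩ B| = 1; needs |A ∩ B| ≥ |A ∖ B| — false.
(c) autumn: |A| = 9, |A ∩ B| = 6; needs |A ∩ B| < |A ∖ B| — false.
(d) spring: |A| = 9, |A ∩ B| = 4; needs |A ∩ B| > 5 — false.

0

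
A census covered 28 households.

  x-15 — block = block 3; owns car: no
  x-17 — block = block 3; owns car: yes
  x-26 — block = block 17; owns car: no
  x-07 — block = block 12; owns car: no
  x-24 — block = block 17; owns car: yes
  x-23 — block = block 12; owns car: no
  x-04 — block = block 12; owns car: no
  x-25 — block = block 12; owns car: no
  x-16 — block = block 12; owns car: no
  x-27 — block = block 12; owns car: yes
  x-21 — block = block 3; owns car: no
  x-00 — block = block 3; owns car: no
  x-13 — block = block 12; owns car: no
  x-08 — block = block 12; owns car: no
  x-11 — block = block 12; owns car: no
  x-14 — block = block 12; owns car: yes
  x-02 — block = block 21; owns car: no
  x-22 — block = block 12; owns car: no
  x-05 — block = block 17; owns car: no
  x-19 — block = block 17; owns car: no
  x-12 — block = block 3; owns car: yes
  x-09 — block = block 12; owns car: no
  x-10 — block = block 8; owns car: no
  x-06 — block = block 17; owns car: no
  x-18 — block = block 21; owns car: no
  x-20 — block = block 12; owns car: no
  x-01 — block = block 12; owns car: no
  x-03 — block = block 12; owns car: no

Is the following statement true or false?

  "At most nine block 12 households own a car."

'At most nine block 12 households own a car' holds iff |A ∩ B| ≤ 9.
|A| = 15, |A ∩ B| = 2, |A ∖ B| = 13.
|A ∩ B| = 2, so the statement is true.

True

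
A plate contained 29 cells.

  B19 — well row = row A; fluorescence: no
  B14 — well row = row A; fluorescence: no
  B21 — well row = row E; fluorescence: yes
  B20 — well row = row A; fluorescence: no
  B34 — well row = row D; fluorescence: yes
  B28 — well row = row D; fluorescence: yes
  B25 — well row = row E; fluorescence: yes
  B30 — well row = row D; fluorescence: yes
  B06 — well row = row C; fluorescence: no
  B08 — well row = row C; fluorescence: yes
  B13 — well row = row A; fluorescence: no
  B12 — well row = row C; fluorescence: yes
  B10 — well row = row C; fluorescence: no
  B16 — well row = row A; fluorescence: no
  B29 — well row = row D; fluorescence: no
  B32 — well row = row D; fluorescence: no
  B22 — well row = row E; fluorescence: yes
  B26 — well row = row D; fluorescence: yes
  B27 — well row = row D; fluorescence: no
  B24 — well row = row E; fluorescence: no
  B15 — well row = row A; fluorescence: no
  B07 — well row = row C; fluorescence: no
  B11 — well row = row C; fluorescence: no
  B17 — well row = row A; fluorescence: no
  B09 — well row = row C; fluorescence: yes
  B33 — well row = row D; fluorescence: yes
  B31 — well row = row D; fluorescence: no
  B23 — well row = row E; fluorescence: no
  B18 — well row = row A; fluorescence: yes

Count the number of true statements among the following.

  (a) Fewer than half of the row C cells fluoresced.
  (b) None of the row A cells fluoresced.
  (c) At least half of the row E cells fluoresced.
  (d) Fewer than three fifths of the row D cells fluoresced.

3

(a) row C: |A| = 7, |A ∩ B| = 3; needs |A ∩ B| < |A ∖ B| — true.
(b) row A: |A| = 8, |A ∩ B| = 1; needs A ∩ B = ∅ (|A ∩ B| = 0) — false.
(c) row E: |A| = 5, |A ∩ B| = 3; needs |A ∩ B| ≥ |A ∖ B| — true.
(d) row D: |A| = 9, |A ∩ B| = 5; needs |A ∩ B| / |A| < 3/5 — true.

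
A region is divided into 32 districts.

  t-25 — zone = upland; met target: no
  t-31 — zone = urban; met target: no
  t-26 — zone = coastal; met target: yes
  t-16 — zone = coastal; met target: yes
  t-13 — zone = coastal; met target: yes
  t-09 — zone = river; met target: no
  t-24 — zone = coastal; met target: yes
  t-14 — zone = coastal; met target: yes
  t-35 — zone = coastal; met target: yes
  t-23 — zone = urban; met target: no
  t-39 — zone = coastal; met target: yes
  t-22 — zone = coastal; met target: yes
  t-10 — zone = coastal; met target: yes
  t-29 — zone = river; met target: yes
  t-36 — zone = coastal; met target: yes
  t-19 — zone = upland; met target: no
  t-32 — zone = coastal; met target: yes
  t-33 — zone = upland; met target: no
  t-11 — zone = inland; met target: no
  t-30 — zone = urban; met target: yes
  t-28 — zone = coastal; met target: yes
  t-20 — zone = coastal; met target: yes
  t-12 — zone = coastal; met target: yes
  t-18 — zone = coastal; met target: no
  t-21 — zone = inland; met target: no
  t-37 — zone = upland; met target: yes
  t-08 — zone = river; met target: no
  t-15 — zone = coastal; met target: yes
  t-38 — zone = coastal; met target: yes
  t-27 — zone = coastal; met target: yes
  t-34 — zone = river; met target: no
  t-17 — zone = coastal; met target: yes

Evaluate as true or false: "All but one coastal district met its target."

True

'All but one coastal district met its target' holds iff |A ∖ B| = 1.
|A| = 19, |A ∩ B| = 18, |A ∖ B| = 1.
|A ∖ B| = 1, so the statement is true.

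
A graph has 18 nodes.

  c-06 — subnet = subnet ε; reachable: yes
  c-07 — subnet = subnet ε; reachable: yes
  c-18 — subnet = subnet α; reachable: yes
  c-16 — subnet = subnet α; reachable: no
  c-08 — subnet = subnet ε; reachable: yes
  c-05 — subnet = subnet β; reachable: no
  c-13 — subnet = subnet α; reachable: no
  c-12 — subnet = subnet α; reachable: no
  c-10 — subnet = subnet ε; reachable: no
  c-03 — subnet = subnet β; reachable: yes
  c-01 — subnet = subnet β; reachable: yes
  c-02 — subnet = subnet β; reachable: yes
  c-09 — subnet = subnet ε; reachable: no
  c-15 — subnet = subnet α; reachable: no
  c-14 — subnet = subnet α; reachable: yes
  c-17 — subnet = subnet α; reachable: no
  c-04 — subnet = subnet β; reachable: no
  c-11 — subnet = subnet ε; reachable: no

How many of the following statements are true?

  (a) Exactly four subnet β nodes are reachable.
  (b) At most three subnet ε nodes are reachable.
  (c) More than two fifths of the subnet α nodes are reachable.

(a) subnet β: |A| = 5, |A ∩ B| = 3; needs |A ∩ B| = 4 — false.
(b) subnet ε: |A| = 6, |A ∩ B| = 3; needs |A ∩ B| ≤ 3 — true.
(c) subnet α: |A| = 7, |A ∩ B| = 2; needs |A ∩ B| / |A| > 2/5 — false.

1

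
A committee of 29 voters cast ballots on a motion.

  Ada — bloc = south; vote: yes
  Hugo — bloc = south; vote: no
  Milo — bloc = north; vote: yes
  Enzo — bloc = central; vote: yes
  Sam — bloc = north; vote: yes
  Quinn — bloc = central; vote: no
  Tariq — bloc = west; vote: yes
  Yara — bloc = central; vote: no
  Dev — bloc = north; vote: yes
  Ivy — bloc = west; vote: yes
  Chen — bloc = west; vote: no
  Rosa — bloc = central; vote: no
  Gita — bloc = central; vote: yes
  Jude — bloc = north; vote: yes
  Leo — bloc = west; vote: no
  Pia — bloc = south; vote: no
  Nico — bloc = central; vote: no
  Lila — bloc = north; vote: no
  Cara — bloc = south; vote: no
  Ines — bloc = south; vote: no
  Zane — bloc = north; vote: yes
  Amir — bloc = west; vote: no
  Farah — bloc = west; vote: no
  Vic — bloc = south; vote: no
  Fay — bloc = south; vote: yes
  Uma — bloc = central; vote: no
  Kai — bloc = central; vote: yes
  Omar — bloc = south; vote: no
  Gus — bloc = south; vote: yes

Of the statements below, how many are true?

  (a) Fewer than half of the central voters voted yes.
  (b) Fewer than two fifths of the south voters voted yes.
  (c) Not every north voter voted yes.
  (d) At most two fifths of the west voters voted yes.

4

(a) central: |A| = 8, |A ∩ B| = 3; needs |A ∩ B| < |A ∖ B| — true.
(b) south: |A| = 9, |A ∩ B| = 3; needs |A ∩ B| / |A| < 2/5 — true.
(c) north: |A| = 6, |A ∩ B| = 5; needs A ⊄ B (|A ∖ B| ≥ 1) — true.
(d) west: |A| = 6, |A ∩ B| = 2; needs |A ∩ B| / |A| ≤ 2/5 — true.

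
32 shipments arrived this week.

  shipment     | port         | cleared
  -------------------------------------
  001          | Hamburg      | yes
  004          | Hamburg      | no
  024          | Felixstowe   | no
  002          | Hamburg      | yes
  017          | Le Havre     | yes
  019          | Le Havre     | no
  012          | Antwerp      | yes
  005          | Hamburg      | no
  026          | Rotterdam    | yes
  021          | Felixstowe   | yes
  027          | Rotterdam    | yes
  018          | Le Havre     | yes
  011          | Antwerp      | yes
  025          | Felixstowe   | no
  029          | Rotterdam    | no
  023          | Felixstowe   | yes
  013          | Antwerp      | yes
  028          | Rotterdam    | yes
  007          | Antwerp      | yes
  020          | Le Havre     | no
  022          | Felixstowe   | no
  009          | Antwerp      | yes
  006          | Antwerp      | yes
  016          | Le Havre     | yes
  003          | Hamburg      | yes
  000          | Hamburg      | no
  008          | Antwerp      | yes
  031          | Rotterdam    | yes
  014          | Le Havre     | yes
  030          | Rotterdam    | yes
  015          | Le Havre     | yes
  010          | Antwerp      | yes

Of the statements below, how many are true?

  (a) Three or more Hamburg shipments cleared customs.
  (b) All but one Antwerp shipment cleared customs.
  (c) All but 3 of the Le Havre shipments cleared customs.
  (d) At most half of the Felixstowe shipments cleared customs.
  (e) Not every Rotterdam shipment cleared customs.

3

(a) Hamburg: |A| = 6, |A ∩ B| = 3; needs |A ∩ B| ≥ 3 — true.
(b) Antwerp: |A| = 8, |A ∩ B| = 8; needs |A ∖ B| = 1 — false.
(c) Le Havre: |A| = 7, |A ∩ B| = 5; needs |A ∖ B| = 3 — false.
(d) Felixstowe: |A| = 5, |A ∩ B| = 2; needs |A ∩ B| ≤ |A ∖ B| — true.
(e) Rotterdam: |A| = 6, |A ∩ B| = 5; needs A ⊄ B (|A ∖ B| ≥ 1) — true.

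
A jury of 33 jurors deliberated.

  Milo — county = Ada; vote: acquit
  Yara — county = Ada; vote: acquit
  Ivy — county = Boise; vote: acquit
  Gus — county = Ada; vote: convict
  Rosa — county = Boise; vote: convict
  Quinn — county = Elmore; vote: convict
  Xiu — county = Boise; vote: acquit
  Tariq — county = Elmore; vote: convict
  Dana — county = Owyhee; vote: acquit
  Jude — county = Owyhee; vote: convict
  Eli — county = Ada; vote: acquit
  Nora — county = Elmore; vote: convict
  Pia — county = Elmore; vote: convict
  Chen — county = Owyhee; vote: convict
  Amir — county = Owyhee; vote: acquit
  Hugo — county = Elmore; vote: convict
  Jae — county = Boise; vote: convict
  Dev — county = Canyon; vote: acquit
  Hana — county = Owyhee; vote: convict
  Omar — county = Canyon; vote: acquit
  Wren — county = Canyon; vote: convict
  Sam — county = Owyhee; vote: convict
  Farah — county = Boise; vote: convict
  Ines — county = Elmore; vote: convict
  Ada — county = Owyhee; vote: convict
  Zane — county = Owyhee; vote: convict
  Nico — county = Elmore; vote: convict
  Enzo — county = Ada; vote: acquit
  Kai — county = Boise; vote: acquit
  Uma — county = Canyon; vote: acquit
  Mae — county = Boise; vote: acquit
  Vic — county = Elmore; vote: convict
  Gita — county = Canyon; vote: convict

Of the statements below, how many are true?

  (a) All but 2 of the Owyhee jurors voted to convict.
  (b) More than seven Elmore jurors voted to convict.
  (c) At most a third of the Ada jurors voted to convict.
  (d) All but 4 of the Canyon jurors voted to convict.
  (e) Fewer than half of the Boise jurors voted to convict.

4

(a) Owyhee: |A| = 8, |A ∩ B| = 6; needs |A ∖ B| = 2 — true.
(b) Elmore: |A| = 8, |A ∩ B| = 8; needs |A ∩ B| > 7 — true.
(c) Ada: |A| = 5, |A ∩ B| = 1; needs |A ∩ B| / |A| ≤ 1/3 — true.
(d) Canyon: |A| = 5, |A ∩ B| = 2; needs |A ∖ B| = 4 — false.
(e) Boise: |A| = 7, |A ∩ B| = 3; needs |A ∩ B| < |A ∖ B| — true.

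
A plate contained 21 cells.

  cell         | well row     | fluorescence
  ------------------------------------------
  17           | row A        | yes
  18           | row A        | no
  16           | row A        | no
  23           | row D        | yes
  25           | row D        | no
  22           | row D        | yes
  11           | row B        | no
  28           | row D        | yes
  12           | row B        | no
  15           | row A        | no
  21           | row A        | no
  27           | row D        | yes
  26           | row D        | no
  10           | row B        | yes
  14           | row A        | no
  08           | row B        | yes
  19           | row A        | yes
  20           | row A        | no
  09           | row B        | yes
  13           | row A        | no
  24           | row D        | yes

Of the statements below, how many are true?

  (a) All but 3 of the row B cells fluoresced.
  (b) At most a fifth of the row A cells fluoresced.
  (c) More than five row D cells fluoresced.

0

(a) row B: |A| = 5, |A ∩ B| = 3; needs |A ∖ B| = 3 — false.
(b) row A: |A| = 9, |A ∩ B| = 2; needs |A ∩ B| / |A| ≤ 1/5 — false.
(c) row D: |A| = 7, |A ∩ B| = 5; needs |A ∩ B| > 5 — false.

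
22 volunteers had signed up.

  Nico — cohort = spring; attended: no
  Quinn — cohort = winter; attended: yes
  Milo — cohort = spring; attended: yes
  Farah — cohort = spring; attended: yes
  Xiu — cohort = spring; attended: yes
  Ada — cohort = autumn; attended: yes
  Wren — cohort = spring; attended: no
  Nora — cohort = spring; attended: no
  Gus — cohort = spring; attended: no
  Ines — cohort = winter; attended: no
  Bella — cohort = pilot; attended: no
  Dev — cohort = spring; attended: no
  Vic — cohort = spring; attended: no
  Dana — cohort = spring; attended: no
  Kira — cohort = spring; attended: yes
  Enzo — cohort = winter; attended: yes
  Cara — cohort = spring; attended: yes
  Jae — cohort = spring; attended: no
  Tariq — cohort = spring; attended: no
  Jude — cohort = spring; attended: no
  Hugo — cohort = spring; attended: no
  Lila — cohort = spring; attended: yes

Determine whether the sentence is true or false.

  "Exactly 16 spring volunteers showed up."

Truth condition: |A ∩ B| = 16.
|A| = 17, |A ∩ B| = 6, |A ∖ B| = 11.
|A ∩ B| = 6, so the statement is false.

False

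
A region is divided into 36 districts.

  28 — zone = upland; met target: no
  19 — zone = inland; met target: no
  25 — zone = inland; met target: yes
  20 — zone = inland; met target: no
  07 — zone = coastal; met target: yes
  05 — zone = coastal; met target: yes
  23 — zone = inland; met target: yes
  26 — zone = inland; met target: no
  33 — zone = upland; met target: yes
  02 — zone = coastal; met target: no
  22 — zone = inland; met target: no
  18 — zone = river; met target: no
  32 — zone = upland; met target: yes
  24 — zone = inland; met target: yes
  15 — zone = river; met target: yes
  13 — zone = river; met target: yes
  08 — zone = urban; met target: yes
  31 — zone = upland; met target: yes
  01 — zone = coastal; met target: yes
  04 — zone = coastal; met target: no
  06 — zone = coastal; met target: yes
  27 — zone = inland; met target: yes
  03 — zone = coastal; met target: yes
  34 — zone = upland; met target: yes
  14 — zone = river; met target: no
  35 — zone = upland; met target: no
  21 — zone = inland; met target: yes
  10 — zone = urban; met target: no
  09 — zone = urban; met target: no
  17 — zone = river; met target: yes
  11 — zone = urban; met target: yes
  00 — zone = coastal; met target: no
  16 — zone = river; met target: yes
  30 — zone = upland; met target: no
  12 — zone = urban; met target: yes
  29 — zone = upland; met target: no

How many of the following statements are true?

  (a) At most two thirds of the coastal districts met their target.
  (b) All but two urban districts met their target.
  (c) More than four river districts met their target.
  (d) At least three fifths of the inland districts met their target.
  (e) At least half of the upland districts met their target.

(a) coastal: |A| = 8, |A ∩ B| = 5; needs |A ∩ B| / |A| ≤ 2/3 — true.
(b) urban: |A| = 5, |A ∩ B| = 3; needs |A ∖ B| = 2 — true.
(c) river: |A| = 6, |A ∩ B| = 4; needs |A ∩ B| > 4 — false.
(d) inland: |A| = 9, |A ∩ B| = 5; needs |A ∩ B| / |A| ≥ 3/5 — false.
(e) upland: |A| = 8, |A ∩ B| = 4; needs |A ∩ B| ≥ |A ∖ B| — true.

3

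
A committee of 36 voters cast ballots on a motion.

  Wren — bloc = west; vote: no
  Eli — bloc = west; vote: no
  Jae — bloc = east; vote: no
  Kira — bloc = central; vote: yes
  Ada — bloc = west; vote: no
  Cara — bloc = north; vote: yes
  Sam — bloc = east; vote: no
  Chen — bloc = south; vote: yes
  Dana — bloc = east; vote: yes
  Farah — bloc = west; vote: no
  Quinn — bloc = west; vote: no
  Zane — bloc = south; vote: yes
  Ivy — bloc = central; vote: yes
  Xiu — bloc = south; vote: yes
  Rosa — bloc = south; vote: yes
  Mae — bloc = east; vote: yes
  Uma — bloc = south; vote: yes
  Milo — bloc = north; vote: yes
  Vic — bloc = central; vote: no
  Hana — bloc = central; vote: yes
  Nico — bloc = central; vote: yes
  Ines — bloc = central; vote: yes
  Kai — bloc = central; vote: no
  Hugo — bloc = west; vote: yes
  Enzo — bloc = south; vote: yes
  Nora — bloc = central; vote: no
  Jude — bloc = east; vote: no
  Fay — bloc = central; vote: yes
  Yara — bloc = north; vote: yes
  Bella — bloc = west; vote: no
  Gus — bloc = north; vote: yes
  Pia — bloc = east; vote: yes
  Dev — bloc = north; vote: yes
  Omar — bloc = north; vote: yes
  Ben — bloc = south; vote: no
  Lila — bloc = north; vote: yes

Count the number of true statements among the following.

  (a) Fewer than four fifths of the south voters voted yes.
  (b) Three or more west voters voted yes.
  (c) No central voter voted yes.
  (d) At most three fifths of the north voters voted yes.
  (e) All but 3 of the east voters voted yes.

(a) south: |A| = 7, |A ∩ B| = 6; needs |A ∩ B| / |A| < 4/5 — false.
(b) west: |A| = 7, |A ∩ B| = 1; needs |A ∩ B| ≥ 3 — false.
(c) central: |A| = 9, |A ∩ B| = 6; needs A ∩ B = ∅ (|A ∩ B| = 0) — false.
(d) north: |A| = 7, |A ∩ B| = 7; needs |A ∩ B| / |A| ≤ 3/5 — false.
(e) east: |A| = 6, |A ∩ B| = 3; needs |A ∖ B| = 3 — true.

1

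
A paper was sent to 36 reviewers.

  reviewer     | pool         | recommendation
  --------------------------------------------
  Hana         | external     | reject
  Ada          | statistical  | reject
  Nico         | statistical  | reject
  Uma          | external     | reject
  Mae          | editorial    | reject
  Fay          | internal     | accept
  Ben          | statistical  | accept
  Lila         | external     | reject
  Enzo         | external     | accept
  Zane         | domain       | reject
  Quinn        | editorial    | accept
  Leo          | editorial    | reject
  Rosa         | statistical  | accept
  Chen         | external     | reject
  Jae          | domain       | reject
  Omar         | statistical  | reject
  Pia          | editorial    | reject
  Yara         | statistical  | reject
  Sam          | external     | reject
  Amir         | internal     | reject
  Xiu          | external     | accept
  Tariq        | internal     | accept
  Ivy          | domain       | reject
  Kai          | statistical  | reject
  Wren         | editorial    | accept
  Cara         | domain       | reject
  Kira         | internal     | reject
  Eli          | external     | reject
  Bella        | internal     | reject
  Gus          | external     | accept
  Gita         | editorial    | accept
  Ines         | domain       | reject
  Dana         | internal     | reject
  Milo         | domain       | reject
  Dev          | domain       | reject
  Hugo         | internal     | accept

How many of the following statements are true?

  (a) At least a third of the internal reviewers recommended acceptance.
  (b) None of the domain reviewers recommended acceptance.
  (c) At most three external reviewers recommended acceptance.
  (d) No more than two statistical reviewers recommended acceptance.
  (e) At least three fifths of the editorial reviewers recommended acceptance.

(a) internal: |A| = 7, |A ∩ B| = 3; needs |A ∩ B| / |A| ≥ 1/3 — true.
(b) domain: |A| = 7, |A ∩ B| = 0; needs A ∩ B = ∅ (|A ∩ B| = 0) — true.
(c) external: |A| = 9, |A ∩ B| = 3; needs |A ∩ B| ≤ 3 — true.
(d) statistical: |A| = 7, |A ∩ B| = 2; needs |A ∩ B| ≤ 2 — true.
(e) editorial: |A| = 6, |A ∩ B| = 3; needs |A ∩ B| / |A| ≥ 3/5 — false.

4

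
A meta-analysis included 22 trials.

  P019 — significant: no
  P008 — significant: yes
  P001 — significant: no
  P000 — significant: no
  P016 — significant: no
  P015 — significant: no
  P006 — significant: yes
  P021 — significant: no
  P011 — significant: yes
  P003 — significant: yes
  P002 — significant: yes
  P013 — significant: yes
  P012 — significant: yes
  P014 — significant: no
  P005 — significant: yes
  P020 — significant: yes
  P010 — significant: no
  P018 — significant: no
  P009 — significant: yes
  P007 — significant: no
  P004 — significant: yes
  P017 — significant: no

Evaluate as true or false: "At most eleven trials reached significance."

True

The determiner here denotes the relation: |A ∩ B| ≤ 11.
|A| = 22, |A ∩ B| = 11, |A ∖ B| = 11.
|A ∩ B| = 11, so the statement is true.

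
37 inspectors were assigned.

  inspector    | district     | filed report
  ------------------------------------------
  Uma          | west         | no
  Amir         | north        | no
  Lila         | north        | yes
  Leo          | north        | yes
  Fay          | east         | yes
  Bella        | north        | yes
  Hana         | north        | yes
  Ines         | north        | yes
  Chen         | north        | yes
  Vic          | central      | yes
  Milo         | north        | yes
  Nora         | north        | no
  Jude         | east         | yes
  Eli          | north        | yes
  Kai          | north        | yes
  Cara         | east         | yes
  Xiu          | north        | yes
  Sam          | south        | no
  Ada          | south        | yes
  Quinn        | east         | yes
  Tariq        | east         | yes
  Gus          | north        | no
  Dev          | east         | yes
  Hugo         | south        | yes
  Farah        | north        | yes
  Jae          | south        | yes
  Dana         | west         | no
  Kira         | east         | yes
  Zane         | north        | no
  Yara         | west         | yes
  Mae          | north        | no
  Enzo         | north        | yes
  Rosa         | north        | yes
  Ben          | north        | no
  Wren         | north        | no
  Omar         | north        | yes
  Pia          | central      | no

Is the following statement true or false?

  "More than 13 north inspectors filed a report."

The determiner here denotes the relation: |A ∩ B| > 13.
|A| = 21, |A ∩ B| = 14, |A ∖ B| = 7.
|A ∩ B| = 14, so the statement is true.

True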